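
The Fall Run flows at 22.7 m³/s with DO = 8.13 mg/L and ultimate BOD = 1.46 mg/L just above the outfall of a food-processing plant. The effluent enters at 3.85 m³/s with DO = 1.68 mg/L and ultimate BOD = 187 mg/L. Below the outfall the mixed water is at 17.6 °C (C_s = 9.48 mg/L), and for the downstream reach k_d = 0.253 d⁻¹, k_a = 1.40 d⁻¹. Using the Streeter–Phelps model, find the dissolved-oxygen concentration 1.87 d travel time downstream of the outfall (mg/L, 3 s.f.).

Mixed DO = (22.7×8.13 + 3.85×1.68)/(22.7+3.85) = 191.0/26.55 = 7.195 mg/L.
Mixed L₀ = (22.7×1.46 + 3.85×187)/(26.55) = 753.1/26.55 = 28.37 mg/L.
Initial deficit D₀ = C_s − DO₀ = 9.48 − 7.195 = 2.285 mg/L.
D(1.87) = [0.253×28.37/(1.40−0.253)](e^(−0.253×1.87) − e^(−1.40×1.87)) + 2.285 e^(−1.40×1.87)
= 6.257 × (0.6231 − 0.07295) + 2.285 × 0.07295 = 3.609 mg/L.
DO = 9.48 − 3.609 = 5.871 mg/L.

DO ≈ 5.87 mg/L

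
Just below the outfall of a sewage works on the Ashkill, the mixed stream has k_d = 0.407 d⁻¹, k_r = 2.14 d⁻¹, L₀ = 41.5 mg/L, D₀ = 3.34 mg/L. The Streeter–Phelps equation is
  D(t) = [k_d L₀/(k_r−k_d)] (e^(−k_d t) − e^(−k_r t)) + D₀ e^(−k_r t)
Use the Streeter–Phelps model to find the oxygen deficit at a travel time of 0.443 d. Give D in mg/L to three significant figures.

k_d L₀/(k_r−k_d) = 0.407×41.5/(2.14−0.407) = 16.89/1.733 = 9.746 mg/L.
e^(−k_d t) = e^(−0.407×0.4430) = 0.8350; e^(−k_r t) = e^(−2.14×0.4430) = 0.3875.
D = 9.746 × (0.8350 − 0.3875) + 3.34 × 0.3875 = 4.362 + 1.294 = 5.656 mg/L.

D ≈ 5.66 mg/L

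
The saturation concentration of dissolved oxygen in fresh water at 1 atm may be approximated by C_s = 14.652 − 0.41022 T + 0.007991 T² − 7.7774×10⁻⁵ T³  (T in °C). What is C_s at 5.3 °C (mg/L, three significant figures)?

C_s = 14.652 − 0.41022×5.3 + 0.007991×5.3² − 7.7774×10⁻⁵×5.3³ = 12.69 mg/L.

C_s ≈ 12.7 mg/L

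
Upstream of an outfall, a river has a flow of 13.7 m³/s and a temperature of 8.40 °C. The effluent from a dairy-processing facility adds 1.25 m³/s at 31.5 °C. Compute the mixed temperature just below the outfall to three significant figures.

Flow-weighted mixing: C = (Q_r C_r + Q_w C_w)/(Q_r + Q_w)
= (13.7×8.40 + 1.25×31.5)/(13.7 + 1.25) = 154.5/14.95 = 10.33 °C.

10.3 °C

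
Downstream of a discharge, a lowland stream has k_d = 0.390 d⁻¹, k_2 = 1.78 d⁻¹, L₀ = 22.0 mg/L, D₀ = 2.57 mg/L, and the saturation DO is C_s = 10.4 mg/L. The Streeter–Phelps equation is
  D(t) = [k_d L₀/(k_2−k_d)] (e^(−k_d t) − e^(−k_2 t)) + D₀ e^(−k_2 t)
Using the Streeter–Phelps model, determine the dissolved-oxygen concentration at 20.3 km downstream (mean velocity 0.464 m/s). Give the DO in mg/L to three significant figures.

Travel time t = x/v = 20.3 km / (0.464 m/s) = 20300 m / 0.464 m/s = 43750 s = 0.5064 d.
k_d L₀/(k_2−k_d) = 0.390×22.0/(1.78−0.390) = 8.580/1.390 = 6.173 mg/L.
e^(−k_d t) = e^(−0.390×0.5064) = 0.8208; e^(−k_2 t) = e^(−1.78×0.5064) = 0.4060.
D = 6.173 × (0.8208 − 0.4060) + 2.57 × 0.4060 = 2.560 + 1.043 = 3.604 mg/L.
DO = C_s − D = 10.4 − 3.604 = 6.796 mg/L.

DO ≈ 6.80 mg/L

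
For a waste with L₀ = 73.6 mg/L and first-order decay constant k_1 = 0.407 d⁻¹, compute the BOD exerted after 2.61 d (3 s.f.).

y ≈ 48.2 mg/L

y_t = L₀(1 − e^(−k_1 t)) = 73.6 × (1 − e^(−0.407×2.61))
= 73.6 × (1 − 0.3457) = 73.6 × 0.6543 = 48.16 mg/L.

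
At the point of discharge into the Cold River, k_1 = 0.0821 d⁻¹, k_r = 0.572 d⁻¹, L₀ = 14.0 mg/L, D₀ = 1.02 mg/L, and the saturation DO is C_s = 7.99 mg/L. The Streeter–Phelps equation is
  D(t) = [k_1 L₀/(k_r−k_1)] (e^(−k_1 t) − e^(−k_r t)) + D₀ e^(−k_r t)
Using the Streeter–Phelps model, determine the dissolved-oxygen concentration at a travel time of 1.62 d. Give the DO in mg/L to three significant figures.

DO ≈ 6.46 mg/L

k_1 L₀/(k_r−k_1) = 0.0821×14.0/(0.572−0.0821) = 1.149/0.4899 = 2.346 mg/L.
e^(−k_1 t) = e^(−0.0821×1.620) = 0.8755; e^(−k_r t) = e^(−0.572×1.620) = 0.3959.
D = 2.346 × (0.8755 − 0.3959) + 1.02 × 0.3959 = 1.125 + 0.4038 = 1.529 mg/L.
DO = C_s − D = 7.99 − 1.529 = 6.461 mg/L.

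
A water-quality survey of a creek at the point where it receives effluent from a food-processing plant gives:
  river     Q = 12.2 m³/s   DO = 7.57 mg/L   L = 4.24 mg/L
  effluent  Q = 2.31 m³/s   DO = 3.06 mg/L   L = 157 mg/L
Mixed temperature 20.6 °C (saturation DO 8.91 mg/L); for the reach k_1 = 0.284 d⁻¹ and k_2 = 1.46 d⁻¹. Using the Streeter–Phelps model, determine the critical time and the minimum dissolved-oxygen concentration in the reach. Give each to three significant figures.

Mixed DO = (12.2×7.57 + 2.31×3.06)/(12.2+2.31) = 99.42/14.51 = 6.852 mg/L.
Mixed L₀ = (12.2×4.24 + 2.31×157)/(14.51) = 414.4/14.51 = 28.56 mg/L.
Initial deficit D₀ = C_s − DO₀ = 8.91 − 6.852 = 2.058 mg/L.
t_c = (1/1.176) ln[(1.46/0.284)(1 − 2.058×1.176/(0.284×28.56))] = 0.8503 × ln(3.607) = 1.091 d.
D_c = (0.284/1.46) × 28.56 × e^(−0.284×1.091) = 0.1945 × 28.56 × 0.7336 = 4.075 mg/L.
Minimum DO = 8.91 − 4.075 = 4.835 mg/L.

t_c ≈ 1.09 d; minimum DO ≈ 4.83 mg/L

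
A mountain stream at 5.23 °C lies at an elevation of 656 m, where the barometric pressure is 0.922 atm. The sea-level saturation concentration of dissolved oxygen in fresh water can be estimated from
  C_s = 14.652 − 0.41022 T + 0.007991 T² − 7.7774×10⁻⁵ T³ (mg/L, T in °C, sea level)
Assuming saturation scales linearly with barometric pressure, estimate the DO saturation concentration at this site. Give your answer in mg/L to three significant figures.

At sea level: C_s = 14.652 − 0.41022×5.23 + 0.007991×5.23² − 7.7774×10⁻⁵×5.23³ = 12.71 mg/L.
Pressure correction: C_s' = 12.71 × 0.922 = 11.72 mg/L.

C_s ≈ 11.7 mg/L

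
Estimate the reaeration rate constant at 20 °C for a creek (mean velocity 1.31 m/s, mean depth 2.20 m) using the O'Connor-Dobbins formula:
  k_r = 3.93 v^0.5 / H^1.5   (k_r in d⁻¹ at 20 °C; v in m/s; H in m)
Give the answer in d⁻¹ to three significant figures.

k_r = 3.93 × 1.31^0.5 / 2.20^1.5 = 3.93 × 1.145 / 3.263 = 1.378 d⁻¹.

k_r ≈ 1.38 d⁻¹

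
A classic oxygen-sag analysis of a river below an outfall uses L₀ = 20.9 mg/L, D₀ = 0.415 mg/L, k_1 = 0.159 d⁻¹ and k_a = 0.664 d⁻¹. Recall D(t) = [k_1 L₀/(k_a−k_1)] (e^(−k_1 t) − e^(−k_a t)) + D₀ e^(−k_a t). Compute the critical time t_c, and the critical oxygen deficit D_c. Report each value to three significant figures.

t_c ≈ 2.70 d; D_c ≈ 3.26 mg/L

With k_a/k_1 = 4.176 and 1 − D₀(k_a−k_1)/(k_1 L₀) = 0.9369,
t_c = ln(4.176 × 0.9369) / (0.664 − 0.159) = ln(3.913) / 0.5050 = 1.364/0.5050 = 2.701 d.
L(t_c) = L₀ e^(−k_1 t_c) = 20.9 × 0.6508 = 13.60 mg/L, and at the critical point k_a D_c = k_1 L, so D_c = (0.159/0.664) × 13.60 = 3.257 mg/L.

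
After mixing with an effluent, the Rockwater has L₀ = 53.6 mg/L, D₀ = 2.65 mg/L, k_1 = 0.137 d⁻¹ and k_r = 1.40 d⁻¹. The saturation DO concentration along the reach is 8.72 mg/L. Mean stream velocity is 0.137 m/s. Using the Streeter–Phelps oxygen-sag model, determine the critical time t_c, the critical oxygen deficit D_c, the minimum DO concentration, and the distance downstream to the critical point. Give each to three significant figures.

With k_r/k_1 = 10.22 and 1 − D₀(k_r−k_1)/(k_1 L₀) = 0.5442,
t_c = ln(10.22 × 0.5442) / (1.40 − 0.137) = ln(5.561) / 1.263 = 1.716/1.263 = 1.359 d.
D_c = (k_1/k_r) L₀ e^(−k_1 t_c) = (0.137/1.40) × 53.6 × e^(−0.137×1.359) = 0.09786 × 53.6 × 0.8302 = 4.354 mg/L.
Minimum DO = C_s − D_c = 8.72 − 4.354 = 4.366 mg/L.
x_c = v t_c = 0.137 m/s × 1.359 d × 86400 s/d = 16080 m ≈ 16.1 km.

t_c ≈ 1.36 d; D_c ≈ 4.35 mg/L; min DO ≈ 4.37 mg/L; x_c ≈ 16.1 km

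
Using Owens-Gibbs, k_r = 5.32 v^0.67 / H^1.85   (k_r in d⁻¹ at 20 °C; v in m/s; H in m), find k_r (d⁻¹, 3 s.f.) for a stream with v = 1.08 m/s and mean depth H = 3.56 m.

k_r ≈ 0.535 d⁻¹

k_r = 5.32 × 1.08^0.67 / 3.56^1.85 = 5.32 × 1.053 / 10.48 = 0.5347 d⁻¹.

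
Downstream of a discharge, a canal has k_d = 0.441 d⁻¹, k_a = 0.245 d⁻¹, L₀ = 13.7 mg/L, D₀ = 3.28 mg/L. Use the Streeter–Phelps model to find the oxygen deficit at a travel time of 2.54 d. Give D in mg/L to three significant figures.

k_d L₀/(k_a−k_d) = 0.441×13.7/(0.245−0.441) = 6.042/-0.1960 = -30.82 mg/L.
e^(−k_d t) = e^(−0.441×2.540) = 0.3262; e^(−k_a t) = e^(−0.245×2.540) = 0.5367.
D = -30.82 × (0.3262 − 0.5367) + 3.28 × 0.5367 = 6.488 + 1.760 = 8.248 mg/L.

D ≈ 8.25 mg/L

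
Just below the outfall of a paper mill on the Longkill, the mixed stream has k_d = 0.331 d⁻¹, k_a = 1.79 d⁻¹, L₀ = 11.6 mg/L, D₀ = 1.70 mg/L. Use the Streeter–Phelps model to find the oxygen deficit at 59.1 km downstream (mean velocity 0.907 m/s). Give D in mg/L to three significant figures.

Travel time t = x/v = 59.1 km / (0.907 m/s) = 59100 m / 0.907 m/s = 65160 s = 0.7542 d.
k_d L₀/(k_a−k_d) = 0.331×11.6/(1.79−0.331) = 3.840/1.459 = 2.632 mg/L.
e^(−k_d t) = e^(−0.331×0.7542) = 0.7791; e^(−k_a t) = e^(−1.79×0.7542) = 0.2593.
D = 2.632 × (0.7791 − 0.2593) + 1.70 × 0.2593 = 1.368 + 0.4407 = 1.809 mg/L.

D ≈ 1.81 mg/L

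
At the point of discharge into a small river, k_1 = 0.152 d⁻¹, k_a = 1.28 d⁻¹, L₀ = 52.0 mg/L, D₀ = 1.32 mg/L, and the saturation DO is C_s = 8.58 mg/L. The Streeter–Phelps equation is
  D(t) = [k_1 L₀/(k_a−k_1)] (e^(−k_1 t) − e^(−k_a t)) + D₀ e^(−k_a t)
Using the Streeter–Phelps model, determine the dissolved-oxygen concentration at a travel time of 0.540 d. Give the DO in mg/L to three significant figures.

DO ≈ 4.97 mg/L

k_1 L₀/(k_a−k_1) = 0.152×52.0/(1.28−0.152) = 7.904/1.128 = 7.007 mg/L.
e^(−k_1 t) = e^(−0.152×0.5400) = 0.9212; e^(−k_a t) = e^(−1.28×0.5400) = 0.5010.
D = 7.007 × (0.9212 − 0.5010) + 1.32 × 0.5010 = 2.945 + 0.6613 = 3.606 mg/L.
DO = C_s − D = 8.58 − 3.606 = 4.974 mg/L.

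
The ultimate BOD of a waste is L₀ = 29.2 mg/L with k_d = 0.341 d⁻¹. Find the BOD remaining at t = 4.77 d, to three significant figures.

L_t = L₀ e^(−k_d t) = 29.2 × e^(−0.341×4.77) = 29.2 × 0.1966 = 5.741 mg/L.

L ≈ 5.74 mg/L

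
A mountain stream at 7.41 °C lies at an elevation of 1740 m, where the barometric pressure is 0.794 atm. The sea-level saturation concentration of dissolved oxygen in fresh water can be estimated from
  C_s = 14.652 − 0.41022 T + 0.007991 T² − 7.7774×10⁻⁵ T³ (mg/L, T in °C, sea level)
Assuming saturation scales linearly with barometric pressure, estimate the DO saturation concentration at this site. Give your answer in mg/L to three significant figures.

C_s ≈ 9.54 mg/L

At sea level: C_s = 14.652 − 0.41022×7.41 + 0.007991×7.41² − 7.7774×10⁻⁵×7.41³ = 12.02 mg/L.
Pressure correction: C_s' = 12.02 × 0.794 = 9.543 mg/L.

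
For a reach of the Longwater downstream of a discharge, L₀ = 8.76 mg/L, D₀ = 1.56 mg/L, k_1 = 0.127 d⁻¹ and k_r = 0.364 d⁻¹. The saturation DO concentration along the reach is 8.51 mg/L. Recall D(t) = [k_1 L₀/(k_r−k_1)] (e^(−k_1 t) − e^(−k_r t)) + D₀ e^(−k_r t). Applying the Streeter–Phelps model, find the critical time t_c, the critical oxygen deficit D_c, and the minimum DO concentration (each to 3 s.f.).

At the critical point dD/dt = 0, so k_1 L₀ e^(−k_1 t) = k_r D. Substituting D(t) from the Streeter–Phelps equation and solving for t gives
t_c = ln[(k_r/k_1)(1 − D₀(k_r−k_1)/(k_1 L₀))] / (k_r−k_1).
Here k_r−k_1 = 0.2370 d⁻¹ and 1 − D₀(k_r−k_1)/(k_1 L₀) = 1 − 1.56×0.2370/(0.127×8.76) = 0.6677, so
t_c = ln(2.866 × 0.6677) / 0.2370 = 0.6490 / 0.2370 = 2.738 d.
L(t_c) = L₀ e^(−k_1 t_c) = 8.76 × 0.7063 = 6.187 mg/L, and at the critical point k_r D_c = k_1 L, so D_c = (0.127/0.364) × 6.187 = 2.159 mg/L.
Minimum DO = C_s − D_c = 8.51 − 2.159 = 6.351 mg/L.

t_c ≈ 2.74 d; D_c ≈ 2.16 mg/L; min DO ≈ 6.35 mg/L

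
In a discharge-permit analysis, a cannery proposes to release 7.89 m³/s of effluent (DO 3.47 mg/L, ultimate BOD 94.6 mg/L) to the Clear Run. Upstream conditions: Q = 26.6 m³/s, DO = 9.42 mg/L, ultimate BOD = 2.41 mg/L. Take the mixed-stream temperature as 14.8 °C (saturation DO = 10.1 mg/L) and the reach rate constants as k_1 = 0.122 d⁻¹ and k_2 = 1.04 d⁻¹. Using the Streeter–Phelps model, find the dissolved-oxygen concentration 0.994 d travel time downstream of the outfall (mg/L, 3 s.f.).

Mixed DO = (26.6×9.42 + 7.89×3.47)/(26.6+7.89) = 278.0/34.49 = 8.059 mg/L.
Mixed L₀ = (26.6×2.41 + 7.89×94.6)/(34.49) = 810.5/34.49 = 23.50 mg/L.
Initial deficit D₀ = C_s − DO₀ = 10.1 − 8.059 = 2.041 mg/L.
D(0.994) = [0.122×23.50/(1.04−0.122)](e^(−0.122×0.994) − e^(−1.04×0.994)) + 2.041 e^(−1.04×0.994)
= 3.123 × (0.8858 − 0.3557) + 2.041 × 0.3557 = 2.382 mg/L.
DO = 10.1 − 2.382 = 7.718 mg/L.

DO ≈ 7.72 mg/L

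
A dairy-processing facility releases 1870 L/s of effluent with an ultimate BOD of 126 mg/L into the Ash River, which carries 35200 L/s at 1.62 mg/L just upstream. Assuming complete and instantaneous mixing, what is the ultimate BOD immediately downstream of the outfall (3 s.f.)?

7.89 mg/L

Flow-weighted mixing: C = (Q_r C_r + Q_w C_w)/(Q_r + Q_w)
= (35200×1.62 + 1870×126)/(35200 + 1870) = 292600/37070 = 7.894 mg/L.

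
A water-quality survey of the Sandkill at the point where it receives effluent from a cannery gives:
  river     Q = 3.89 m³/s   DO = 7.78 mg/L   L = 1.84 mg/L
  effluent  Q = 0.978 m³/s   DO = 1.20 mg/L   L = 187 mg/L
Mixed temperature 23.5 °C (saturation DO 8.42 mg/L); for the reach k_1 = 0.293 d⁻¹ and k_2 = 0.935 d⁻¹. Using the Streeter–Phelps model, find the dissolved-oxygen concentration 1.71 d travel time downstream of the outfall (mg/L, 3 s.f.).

Mixed DO = (3.89×7.78 + 0.978×1.20)/(3.89+0.978) = 31.44/4.868 = 6.458 mg/L.
Mixed L₀ = (3.89×1.84 + 0.978×187)/(4.868) = 190.0/4.868 = 39.04 mg/L.
Initial deficit D₀ = C_s − DO₀ = 8.42 − 6.458 = 1.962 mg/L.
D(1.71) = [0.293×39.04/(0.935−0.293)](e^(−0.293×1.71) − e^(−0.935×1.71)) + 1.962 e^(−0.935×1.71)
= 17.82 × (0.6059 − 0.2021) + 1.962 × 0.2021 = 7.591 mg/L.
DO = 8.42 − 7.591 = 0.8293 mg/L.

DO ≈ 0.829 mg/L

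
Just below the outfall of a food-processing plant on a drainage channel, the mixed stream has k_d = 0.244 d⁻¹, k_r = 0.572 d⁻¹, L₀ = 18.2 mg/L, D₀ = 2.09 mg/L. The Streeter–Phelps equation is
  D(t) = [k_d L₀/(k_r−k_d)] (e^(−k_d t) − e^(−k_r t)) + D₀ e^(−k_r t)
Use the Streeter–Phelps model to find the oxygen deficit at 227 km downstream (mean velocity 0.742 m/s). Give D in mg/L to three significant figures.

Travel time t = x/v = 227 km / (0.742 m/s) = 227000 m / 0.742 m/s = 305900 s = 3.541 d.
k_d L₀/(k_r−k_d) = 0.244×18.2/(0.572−0.244) = 4.441/0.3280 = 13.54 mg/L.
e^(−k_d t) = e^(−0.244×3.541) = 0.4215; e^(−k_r t) = e^(−0.572×3.541) = 0.1319.
D = 13.54 × (0.4215 − 0.1319) + 2.09 × 0.1319 = 3.920 + 0.2758 = 4.196 mg/L.

D ≈ 4.20 mg/L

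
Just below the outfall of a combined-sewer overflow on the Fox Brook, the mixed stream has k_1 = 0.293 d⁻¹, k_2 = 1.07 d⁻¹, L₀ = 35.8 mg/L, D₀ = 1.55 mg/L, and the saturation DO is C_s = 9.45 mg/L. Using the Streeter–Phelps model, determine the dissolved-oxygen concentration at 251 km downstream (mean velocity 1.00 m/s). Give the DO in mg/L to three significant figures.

Travel time t = x/v = 251 km / (1.00 m/s) = 251000 m / 1.00 m/s = 251000 s = 2.905 d.
k_1 L₀/(k_2−k_1) = 0.293×35.8/(1.07−0.293) = 10.49/0.7770 = 13.50 mg/L.
e^(−k_1 t) = e^(−0.293×2.905) = 0.4269; e^(−k_2 t) = e^(−1.07×2.905) = 0.04467.
D = 13.50 × (0.4269 − 0.04467) + 1.55 × 0.04467 = 5.160 + 0.06924 = 5.229 mg/L.
DO = C_s − D = 9.45 − 5.229 = 4.221 mg/L.

DO ≈ 4.22 mg/L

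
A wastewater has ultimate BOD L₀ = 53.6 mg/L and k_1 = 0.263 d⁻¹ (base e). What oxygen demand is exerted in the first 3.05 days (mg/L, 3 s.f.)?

y ≈ 29.6 mg/L

y_t = L₀(1 − e^(−k_1 t)) = 53.6 × (1 − e^(−0.263×3.05))
= 53.6 × (1 − 0.4484) = 53.6 × 0.5516 = 29.57 mg/L.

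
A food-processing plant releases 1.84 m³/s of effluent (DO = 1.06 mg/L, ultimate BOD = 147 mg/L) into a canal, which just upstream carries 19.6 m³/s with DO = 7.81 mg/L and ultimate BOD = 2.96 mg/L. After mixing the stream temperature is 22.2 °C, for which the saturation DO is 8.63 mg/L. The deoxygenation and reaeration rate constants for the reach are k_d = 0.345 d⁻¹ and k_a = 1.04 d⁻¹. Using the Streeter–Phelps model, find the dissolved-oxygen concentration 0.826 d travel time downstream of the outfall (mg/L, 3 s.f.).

DO ≈ 5.54 mg/L

Mixed DO = (19.6×7.81 + 1.84×1.06)/(19.6+1.84) = 155.0/21.44 = 7.231 mg/L.
Mixed L₀ = (19.6×2.96 + 1.84×147)/(21.44) = 328.5/21.44 = 15.32 mg/L.
Initial deficit D₀ = C_s − DO₀ = 8.63 − 7.231 = 1.399 mg/L.
D(0.826) = [0.345×15.32/(1.04−0.345)](e^(−0.345×0.826) − e^(−1.04×0.826)) + 1.399 e^(−1.04×0.826)
= 7.606 × (0.7520 − 0.4236) + 1.399 × 0.4236 = 3.091 mg/L.
DO = 8.63 − 3.091 = 5.539 mg/L.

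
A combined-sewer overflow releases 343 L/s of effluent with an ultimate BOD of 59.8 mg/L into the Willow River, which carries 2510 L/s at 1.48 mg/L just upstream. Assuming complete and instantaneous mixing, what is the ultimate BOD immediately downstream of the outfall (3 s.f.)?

Flow-weighted mixing: C = (Q_r C_r + Q_w C_w)/(Q_r + Q_w)
= (2510×1.48 + 343×59.8)/(2510 + 343) = 24230/2853 = 8.491 mg/L.

8.49 mg/L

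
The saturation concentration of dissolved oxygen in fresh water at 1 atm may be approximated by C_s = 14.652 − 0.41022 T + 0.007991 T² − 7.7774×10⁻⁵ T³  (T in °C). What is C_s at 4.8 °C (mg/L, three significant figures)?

C_s = 14.652 − 0.41022×4.8 + 0.007991×4.8² − 7.7774×10⁻⁵×4.8³ = 12.86 mg/L.

C_s ≈ 12.9 mg/L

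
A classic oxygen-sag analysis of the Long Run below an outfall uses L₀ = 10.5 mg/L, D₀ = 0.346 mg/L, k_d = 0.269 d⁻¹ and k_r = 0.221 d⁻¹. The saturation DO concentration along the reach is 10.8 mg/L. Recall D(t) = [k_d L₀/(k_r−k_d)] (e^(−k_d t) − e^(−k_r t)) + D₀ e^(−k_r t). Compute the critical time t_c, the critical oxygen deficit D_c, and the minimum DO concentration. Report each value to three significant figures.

t_c = [1/(k_r−k_d)] ln[(k_r/k_d)(1 − D₀(k_r−k_d)/(k_d L₀))]
= [1/(0.221−0.269)] ln[(0.221/0.269)(1 − 0.346×-0.04800/(0.269×10.5))]
= (1/-0.04800) ln[0.8216 × 1.006] = -20.83 × ln(0.8264) = -20.83 × -0.1907 = 3.973 d.
D_c = (k_d/k_r) L₀ e^(−k_d t_c) = (0.269/0.221) × 10.5 × e^(−0.269×3.973) = 1.217 × 10.5 × 0.3435 = 4.390 mg/L.
Minimum DO = C_s − D_c = 10.8 − 4.390 = 6.410 mg/L.

t_c ≈ 3.97 d; D_c ≈ 4.39 mg/L; min DO ≈ 6.41 mg/L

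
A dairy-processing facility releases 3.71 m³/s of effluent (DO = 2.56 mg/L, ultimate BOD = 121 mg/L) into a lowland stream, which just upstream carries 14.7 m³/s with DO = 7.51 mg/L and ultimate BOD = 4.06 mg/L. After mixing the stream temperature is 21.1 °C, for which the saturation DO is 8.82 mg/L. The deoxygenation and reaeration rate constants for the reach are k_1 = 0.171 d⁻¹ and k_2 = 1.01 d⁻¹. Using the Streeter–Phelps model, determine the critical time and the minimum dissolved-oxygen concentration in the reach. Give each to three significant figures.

Mixed DO = (14.7×7.51 + 3.71×2.56)/(14.7+3.71) = 119.9/18.41 = 6.512 mg/L.
Mixed L₀ = (14.7×4.06 + 3.71×121)/(18.41) = 508.6/18.41 = 27.63 mg/L.
Initial deficit D₀ = C_s − DO₀ = 8.82 − 6.512 = 2.308 mg/L.
t_c = (1/0.8390) ln[(1.01/0.171)(1 − 2.308×0.8390/(0.171×27.63))] = 1.192 × ln(3.486) = 1.488 d.
D_c = (0.171/1.01) × 27.63 × e^(−0.171×1.488) = 0.1693 × 27.63 × 0.7753 = 3.626 mg/L.
Minimum DO = 8.82 − 3.626 = 5.194 mg/L.

t_c ≈ 1.49 d; minimum DO ≈ 5.19 mg/L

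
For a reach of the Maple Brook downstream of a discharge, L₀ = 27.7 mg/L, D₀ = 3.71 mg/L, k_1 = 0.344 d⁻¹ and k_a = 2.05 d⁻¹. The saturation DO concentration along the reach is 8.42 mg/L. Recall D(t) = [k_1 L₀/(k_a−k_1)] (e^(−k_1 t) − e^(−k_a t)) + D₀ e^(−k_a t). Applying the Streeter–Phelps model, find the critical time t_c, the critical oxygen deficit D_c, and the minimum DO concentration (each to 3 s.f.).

t_c ≈ 0.407 d; D_c ≈ 4.04 mg/L; min DO ≈ 4.38 mg/L

t_c = [1/(k_a−k_1)] ln[(k_a/k_1)(1 − D₀(k_a−k_1)/(k_1 L₀))]
= [1/(2.05−0.344)] ln[(2.05/0.344)(1 − 3.71×1.706/(0.344×27.7))]
= (1/1.706) ln[5.959 × 0.3358] = 0.5862 × ln(2.001) = 0.5862 × 0.6936 = 0.4066 d.
D_c = (k_1/k_a) L₀ e^(−k_1 t_c) = (0.344/2.05) × 27.7 × e^(−0.344×0.4066) = 0.1678 × 27.7 × 0.8695 = 4.041 mg/L.
Minimum DO = C_s − D_c = 8.42 − 4.041 = 4.379 mg/L.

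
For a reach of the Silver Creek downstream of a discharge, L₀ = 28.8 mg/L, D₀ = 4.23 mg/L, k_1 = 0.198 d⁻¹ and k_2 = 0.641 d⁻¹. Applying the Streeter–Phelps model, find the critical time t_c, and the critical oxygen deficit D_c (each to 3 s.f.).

t_c ≈ 1.75 d; D_c ≈ 6.29 mg/L

t_c = [1/(k_2−k_1)] ln[(k_2/k_1)(1 − D₀(k_2−k_1)/(k_1 L₀))]
= [1/(0.641−0.198)] ln[(0.641/0.198)(1 − 4.23×0.4430/(0.198×28.8))]
= (1/0.4430) ln[3.237 × 0.6714] = 2.257 × ln(2.174) = 2.257 × 0.7764 = 1.752 d.
D_c = (k_1/k_2) L₀ e^(−k_1 t_c) = (0.198/0.641) × 28.8 × e^(−0.198×1.752) = 0.3089 × 28.8 × 0.7068 = 6.288 mg/L.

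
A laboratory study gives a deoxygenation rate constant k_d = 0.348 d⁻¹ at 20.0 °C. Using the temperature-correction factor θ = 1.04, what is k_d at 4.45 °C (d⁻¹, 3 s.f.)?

k_d ≈ 0.189 d⁻¹

k_d(T₂) = k_d(T₁) · θ^(T₂−T₁) = 0.348 × 1.04^(4.45−20.0)
= 0.348 × 1.04^-15.6 = 0.348 × 0.5434 = 0.1891 d⁻¹.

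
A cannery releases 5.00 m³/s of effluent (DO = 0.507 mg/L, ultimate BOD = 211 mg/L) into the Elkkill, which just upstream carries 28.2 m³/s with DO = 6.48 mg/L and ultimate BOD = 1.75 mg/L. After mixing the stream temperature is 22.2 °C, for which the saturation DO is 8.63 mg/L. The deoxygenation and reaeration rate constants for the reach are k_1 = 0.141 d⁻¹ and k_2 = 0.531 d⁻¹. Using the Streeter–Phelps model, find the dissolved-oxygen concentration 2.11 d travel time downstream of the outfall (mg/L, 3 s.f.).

DO ≈ 2.63 mg/L

Mixed DO = (28.2×6.48 + 5.00×0.507)/(28.2+5.00) = 185.3/33.20 = 5.580 mg/L.
Mixed L₀ = (28.2×1.75 + 5.00×211)/(33.20) = 1104/33.20 = 33.26 mg/L.
Initial deficit D₀ = C_s − DO₀ = 8.63 − 5.580 = 3.050 mg/L.
D(2.11) = [0.141×33.26/(0.531−0.141)](e^(−0.141×2.11) − e^(−0.531×2.11)) + 3.050 e^(−0.531×2.11)
= 12.03 × (0.7427 − 0.3261) + 3.050 × 0.3261 = 6.004 mg/L.
DO = 8.63 − 6.004 = 2.626 mg/L.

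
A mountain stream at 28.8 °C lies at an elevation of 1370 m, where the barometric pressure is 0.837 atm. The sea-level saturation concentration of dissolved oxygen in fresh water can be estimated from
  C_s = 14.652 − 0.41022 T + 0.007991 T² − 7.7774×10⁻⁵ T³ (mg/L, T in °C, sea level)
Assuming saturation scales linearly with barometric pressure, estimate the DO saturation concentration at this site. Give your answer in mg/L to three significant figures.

At sea level: C_s = 14.652 − 0.41022×28.8 + 0.007991×28.8² − 7.7774×10⁻⁵×28.8³ = 7.608 mg/L.
Pressure correction: C_s' = 7.608 × 0.837 = 6.368 mg/L.

C_s ≈ 6.37 mg/L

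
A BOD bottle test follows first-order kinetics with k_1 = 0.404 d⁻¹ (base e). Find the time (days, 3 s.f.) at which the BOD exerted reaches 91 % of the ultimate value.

y/L₀ = 1 − e^(−k_1 t) = 0.91 ⇒ e^(−k_1 t) = 0.0900
t = −ln(0.0900) / 0.404 = 2.408 / 0.404 = 5.960 d.

t ≈ 5.96 d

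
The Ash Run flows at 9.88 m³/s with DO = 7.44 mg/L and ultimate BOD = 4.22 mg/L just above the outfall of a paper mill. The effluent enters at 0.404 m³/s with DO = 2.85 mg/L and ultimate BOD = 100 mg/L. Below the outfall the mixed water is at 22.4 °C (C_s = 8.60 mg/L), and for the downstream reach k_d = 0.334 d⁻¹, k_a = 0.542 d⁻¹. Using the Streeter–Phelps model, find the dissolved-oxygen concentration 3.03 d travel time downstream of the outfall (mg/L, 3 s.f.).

Mixed DO = (9.88×7.44 + 0.404×2.85)/(9.88+0.404) = 74.66/10.28 = 7.260 mg/L.
Mixed L₀ = (9.88×4.22 + 0.404×100)/(10.28) = 82.09/10.28 = 7.983 mg/L.
Initial deficit D₀ = C_s − DO₀ = 8.60 − 7.260 = 1.340 mg/L.
D(3.03) = [0.334×7.983/(0.542−0.334)](e^(−0.334×3.03) − e^(−0.542×3.03)) + 1.340 e^(−0.542×3.03)
= 12.82 × (0.3635 − 0.1935) + 1.340 × 0.1935 = 2.438 mg/L.
DO = 8.60 − 2.438 = 6.162 mg/L.

DO ≈ 6.16 mg/L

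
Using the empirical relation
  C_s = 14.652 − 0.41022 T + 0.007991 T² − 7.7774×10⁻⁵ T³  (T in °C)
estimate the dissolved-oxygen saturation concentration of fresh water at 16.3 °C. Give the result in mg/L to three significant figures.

C_s ≈ 9.75 mg/L

C_s = 14.652 − 0.41022×16.3 + 0.007991×16.3² − 7.7774×10⁻⁵×16.3³ = 9.752 mg/L.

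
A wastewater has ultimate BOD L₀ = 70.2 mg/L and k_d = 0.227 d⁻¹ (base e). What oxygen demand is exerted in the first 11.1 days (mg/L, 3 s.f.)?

y ≈ 64.6 mg/L

y_t = L₀(1 − e^(−k_d t)) = 70.2 × (1 − e^(−0.227×11.1))
= 70.2 × (1 − 0.08048) = 70.2 × 0.9195 = 64.55 mg/L.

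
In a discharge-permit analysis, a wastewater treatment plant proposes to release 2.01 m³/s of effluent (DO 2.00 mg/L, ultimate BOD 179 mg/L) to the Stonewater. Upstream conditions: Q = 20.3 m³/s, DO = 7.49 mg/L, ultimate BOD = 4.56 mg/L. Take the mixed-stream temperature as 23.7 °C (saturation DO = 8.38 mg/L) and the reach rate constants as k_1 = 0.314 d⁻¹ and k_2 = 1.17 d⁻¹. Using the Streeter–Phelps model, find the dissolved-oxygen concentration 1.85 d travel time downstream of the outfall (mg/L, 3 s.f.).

Mixed DO = (20.3×7.49 + 2.01×2.00)/(20.3+2.01) = 156.1/22.31 = 6.995 mg/L.
Mixed L₀ = (20.3×4.56 + 2.01×179)/(22.31) = 452.4/22.31 = 20.28 mg/L.
Initial deficit D₀ = C_s − DO₀ = 8.38 − 6.995 = 1.385 mg/L.
D(1.85) = [0.314×20.28/(1.17−0.314)](e^(−0.314×1.85) − e^(−1.17×1.85)) + 1.385 e^(−1.17×1.85)
= 7.438 × (0.5594 − 0.1148) + 1.385 × 0.1148 = 3.466 mg/L.
DO = 8.38 − 3.466 = 4.914 mg/L.

DO ≈ 4.91 mg/L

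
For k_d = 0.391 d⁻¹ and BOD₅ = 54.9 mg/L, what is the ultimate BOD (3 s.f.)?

L₀ ≈ 64.0 mg/L

BOD₅ = L₀(1 − e^(−5k_d)) ⇒ L₀ = BOD₅ / (1 − e^(−5×0.391))
= 54.9 / (1 − 0.1416) = 54.9 / 0.8584 = 63.95 mg/L.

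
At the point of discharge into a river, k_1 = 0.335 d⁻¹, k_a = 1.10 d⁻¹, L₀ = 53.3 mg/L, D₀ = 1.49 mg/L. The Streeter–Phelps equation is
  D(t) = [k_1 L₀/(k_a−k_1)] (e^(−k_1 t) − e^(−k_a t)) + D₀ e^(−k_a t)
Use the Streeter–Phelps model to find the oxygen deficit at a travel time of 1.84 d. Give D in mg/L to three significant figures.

k_1 L₀/(k_a−k_1) = 0.335×53.3/(1.10−0.335) = 17.86/0.7650 = 23.34 mg/L.
e^(−k_1 t) = e^(−0.335×1.840) = 0.5399; e^(−k_a t) = e^(−1.10×1.840) = 0.1321.
D = 23.34 × (0.5399 − 0.1321) + 1.49 × 0.1321 = 9.517 + 0.1969 = 9.714 mg/L.

D ≈ 9.71 mg/L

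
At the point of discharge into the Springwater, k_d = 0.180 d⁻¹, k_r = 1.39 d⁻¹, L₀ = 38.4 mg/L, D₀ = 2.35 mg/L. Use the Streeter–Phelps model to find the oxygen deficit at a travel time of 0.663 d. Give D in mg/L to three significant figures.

k_d L₀/(k_r−k_d) = 0.180×38.4/(1.39−0.180) = 6.912/1.210 = 5.712 mg/L.
e^(−k_d t) = e^(−0.180×0.6630) = 0.8875; e^(−k_r t) = e^(−1.39×0.6630) = 0.3979.
D = 5.712 × (0.8875 − 0.3979) + 2.35 × 0.3979 = 2.797 + 0.9351 = 3.732 mg/L.

D ≈ 3.73 mg/L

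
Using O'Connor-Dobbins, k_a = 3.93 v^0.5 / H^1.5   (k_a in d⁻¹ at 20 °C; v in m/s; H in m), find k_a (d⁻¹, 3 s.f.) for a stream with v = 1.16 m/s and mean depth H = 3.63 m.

k_a = 3.93 × 1.16^0.5 / 3.63^1.5 = 3.93 × 1.077 / 6.916 = 0.6120 d⁻¹.

k_a ≈ 0.612 d⁻¹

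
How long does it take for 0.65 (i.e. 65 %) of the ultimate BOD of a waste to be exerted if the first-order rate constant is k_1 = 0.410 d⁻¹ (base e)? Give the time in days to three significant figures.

t ≈ 2.56 d

y/L₀ = 1 − e^(−k_1 t) = 0.65 ⇒ e^(−k_1 t) = 0.350
t = −ln(0.350) / 0.410 = 1.050 / 0.410 = 2.561 d.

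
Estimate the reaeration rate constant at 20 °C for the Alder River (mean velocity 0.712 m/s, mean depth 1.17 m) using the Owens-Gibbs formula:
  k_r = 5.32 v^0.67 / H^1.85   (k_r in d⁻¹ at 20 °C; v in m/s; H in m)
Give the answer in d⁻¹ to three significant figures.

k_r ≈ 3.17 d⁻¹

k_r = 5.32 × 0.712^0.67 / 1.17^1.85 = 5.32 × 0.7965 / 1.337 = 3.169 d⁻¹.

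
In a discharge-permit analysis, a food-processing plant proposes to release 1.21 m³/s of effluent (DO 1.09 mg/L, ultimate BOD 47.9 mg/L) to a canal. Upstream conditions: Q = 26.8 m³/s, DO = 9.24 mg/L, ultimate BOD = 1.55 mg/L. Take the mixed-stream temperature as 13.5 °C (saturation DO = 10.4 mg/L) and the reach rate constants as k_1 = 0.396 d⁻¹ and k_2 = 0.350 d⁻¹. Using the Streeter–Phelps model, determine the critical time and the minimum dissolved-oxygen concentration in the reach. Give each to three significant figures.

Mixed DO = (26.8×9.24 + 1.21×1.09)/(26.8+1.21) = 249.0/28.01 = 8.888 mg/L.
Mixed L₀ = (26.8×1.55 + 1.21×47.9)/(28.01) = 99.50/28.01 = 3.552 mg/L.
Initial deficit D₀ = C_s − DO₀ = 10.4 − 8.888 = 1.512 mg/L.
t_c = (1/-0.04600) ln[(0.350/0.396)(1 − 1.512×-0.04600/(0.396×3.552))] = -21.74 × ln(0.9275) = 1.635 d.
D_c = (0.396/0.350) × 3.552 × e^(−0.396×1.635) = 1.131 × 3.552 × 0.5233 = 2.103 mg/L.
Minimum DO = 10.4 − 2.103 = 8.297 mg/L.

t_c ≈ 1.64 d; minimum DO ≈ 8.30 mg/L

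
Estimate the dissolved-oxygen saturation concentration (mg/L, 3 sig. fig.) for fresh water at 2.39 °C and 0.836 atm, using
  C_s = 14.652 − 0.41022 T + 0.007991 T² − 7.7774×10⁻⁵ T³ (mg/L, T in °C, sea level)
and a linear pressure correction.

C_s ≈ 11.5 mg/L

At sea level: C_s = 14.652 − 0.41022×2.39 + 0.007991×2.39² − 7.7774×10⁻⁵×2.39³ = 13.72 mg/L.
Pressure correction: C_s' = 13.72 × 0.836 = 11.47 mg/L.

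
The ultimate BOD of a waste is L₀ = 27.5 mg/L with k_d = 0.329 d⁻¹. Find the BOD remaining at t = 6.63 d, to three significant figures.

L_t = L₀ e^(−k_d t) = 27.5 × e^(−0.329×6.63) = 27.5 × 0.1129 = 3.105 mg/L.

L ≈ 3.10 mg/L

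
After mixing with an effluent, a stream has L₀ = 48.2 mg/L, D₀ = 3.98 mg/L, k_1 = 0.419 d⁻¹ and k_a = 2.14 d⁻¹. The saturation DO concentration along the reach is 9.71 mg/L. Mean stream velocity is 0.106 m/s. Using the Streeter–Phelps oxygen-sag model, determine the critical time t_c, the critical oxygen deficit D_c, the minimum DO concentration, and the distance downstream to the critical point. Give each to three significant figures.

t_c ≈ 0.707 d; D_c ≈ 7.02 mg/L; min DO ≈ 2.69 mg/L; x_c ≈ 6.47 km

With k_a/k_1 = 5.107 and 1 − D₀(k_a−k_1)/(k_1 L₀) = 0.6608,
t_c = ln(5.107 × 0.6608) / (2.14 − 0.419) = ln(3.375) / 1.721 = 1.216/1.721 = 0.7068 d.
L(t_c) = L₀ e^(−k_1 t_c) = 48.2 × 0.7437 = 35.84 mg/L, and at the critical point k_a D_c = k_1 L, so D_c = (0.419/2.14) × 35.84 = 7.018 mg/L.
Minimum DO = C_s − D_c = 9.71 − 7.018 = 2.692 mg/L.
x_c = v t_c = 0.106 m/s × 0.7068 d × 86400 s/d = 6473 m ≈ 6.47 km.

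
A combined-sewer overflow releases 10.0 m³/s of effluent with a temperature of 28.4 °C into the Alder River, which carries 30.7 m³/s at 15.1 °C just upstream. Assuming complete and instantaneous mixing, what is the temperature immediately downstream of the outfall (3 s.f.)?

18.4 °C

Flow-weighted mixing: C = (Q_r C_r + Q_w C_w)/(Q_r + Q_w)
= (30.7×15.1 + 10.0×28.4)/(30.7 + 10.0) = 747.6/40.70 = 18.37 °C.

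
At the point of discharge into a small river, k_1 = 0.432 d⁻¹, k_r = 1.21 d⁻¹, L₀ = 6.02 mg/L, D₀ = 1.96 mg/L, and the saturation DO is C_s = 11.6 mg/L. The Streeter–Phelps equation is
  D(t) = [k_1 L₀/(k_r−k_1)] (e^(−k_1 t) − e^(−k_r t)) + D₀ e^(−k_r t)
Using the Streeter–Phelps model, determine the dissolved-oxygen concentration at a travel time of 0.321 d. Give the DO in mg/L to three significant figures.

DO ≈ 9.63 mg/L

k_1 L₀/(k_r−k_1) = 0.432×6.02/(1.21−0.432) = 2.601/0.7780 = 3.343 mg/L.
e^(−k_1 t) = e^(−0.432×0.3210) = 0.8705; e^(−k_r t) = e^(−1.21×0.3210) = 0.6781.
D = 3.343 × (0.8705 − 0.6781) + 1.96 × 0.6781 = 0.6431 + 1.329 = 1.972 mg/L.
DO = C_s − D = 11.6 − 1.972 = 9.628 mg/L.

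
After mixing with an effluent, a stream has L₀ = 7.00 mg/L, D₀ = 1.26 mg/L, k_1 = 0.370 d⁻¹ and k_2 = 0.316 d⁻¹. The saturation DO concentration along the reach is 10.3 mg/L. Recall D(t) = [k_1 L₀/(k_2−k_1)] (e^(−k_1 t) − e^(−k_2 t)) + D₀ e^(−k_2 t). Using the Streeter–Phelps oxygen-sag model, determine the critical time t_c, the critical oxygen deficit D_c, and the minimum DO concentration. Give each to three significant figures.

At the critical point dD/dt = 0, so k_1 L₀ e^(−k_1 t) = k_2 D. Substituting D(t) from the Streeter–Phelps equation and solving for t gives
t_c = ln[(k_2/k_1)(1 − D₀(k_2−k_1)/(k_1 L₀))] / (k_2−k_1).
Here k_2−k_1 = -0.05400 d⁻¹ and 1 − D₀(k_2−k_1)/(k_1 L₀) = 1 − 1.26×-0.05400/(0.370×7.00) = 1.026, so
t_c = ln(0.8541 × 1.026) / -0.05400 = -0.1318 / -0.05400 = 2.441 d.
L(t_c) = L₀ e^(−k_1 t_c) = 7.00 × 0.4052 = 2.837 mg/L, and at the critical point k_2 D_c = k_1 L, so D_c = (0.370/0.316) × 2.837 = 3.321 mg/L.
Minimum DO = C_s − D_c = 10.3 − 3.321 = 6.979 mg/L.

t_c ≈ 2.44 d; D_c ≈ 3.32 mg/L; min DO ≈ 6.98 mg/L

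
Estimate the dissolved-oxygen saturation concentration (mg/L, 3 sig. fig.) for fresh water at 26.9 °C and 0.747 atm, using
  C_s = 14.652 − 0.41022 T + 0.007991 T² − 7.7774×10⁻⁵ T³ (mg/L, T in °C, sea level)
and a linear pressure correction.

C_s ≈ 5.89 mg/L

At sea level: C_s = 14.652 − 0.41022×26.9 + 0.007991×26.9² − 7.7774×10⁻⁵×26.9³ = 7.886 mg/L.
Pressure correction: C_s' = 7.886 × 0.747 = 5.891 mg/L.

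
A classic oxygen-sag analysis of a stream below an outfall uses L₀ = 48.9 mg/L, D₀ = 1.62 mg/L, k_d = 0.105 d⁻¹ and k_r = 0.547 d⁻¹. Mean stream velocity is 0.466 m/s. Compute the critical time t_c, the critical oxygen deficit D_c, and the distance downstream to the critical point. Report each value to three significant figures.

t_c ≈ 3.39 d; D_c ≈ 6.57 mg/L; x_c ≈ 137 km

With k_r/k_d = 5.210 and 1 − D₀(k_r−k_d)/(k_d L₀) = 0.8605,
t_c = ln(5.210 × 0.8605) / (0.547 − 0.105) = ln(4.483) / 0.4420 = 1.500/0.4420 = 3.394 d.
D_c = (k_d/k_r) L₀ e^(−k_d t_c) = (0.105/0.547) × 48.9 × e^(−0.105×3.394) = 0.1920 × 48.9 × 0.7002 = 6.572 mg/L.
x_c = v t_c = 0.466 m/s × 3.394 d × 86400 s/d = 136700 m ≈ 137 km.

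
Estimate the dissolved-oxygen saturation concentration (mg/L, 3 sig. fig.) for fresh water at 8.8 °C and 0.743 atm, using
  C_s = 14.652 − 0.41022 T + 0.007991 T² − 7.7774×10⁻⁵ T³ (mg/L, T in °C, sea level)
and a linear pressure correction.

C_s ≈ 8.62 mg/L

At sea level: C_s = 14.652 − 0.41022×8.8 + 0.007991×8.8² − 7.7774×10⁻⁵×8.8³ = 11.61 mg/L.
Pressure correction: C_s' = 11.61 × 0.743 = 8.625 mg/L.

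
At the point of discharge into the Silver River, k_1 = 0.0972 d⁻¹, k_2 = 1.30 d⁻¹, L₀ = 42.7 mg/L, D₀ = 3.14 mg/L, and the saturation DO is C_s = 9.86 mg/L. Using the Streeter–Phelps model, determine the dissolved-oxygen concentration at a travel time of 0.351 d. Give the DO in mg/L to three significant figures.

k_1 L₀/(k_2−k_1) = 0.0972×42.7/(1.30−0.0972) = 4.150/1.203 = 3.451 mg/L.
e^(−k_1 t) = e^(−0.0972×0.3510) = 0.9665; e^(−k_2 t) = e^(−1.30×0.3510) = 0.6336.
D = 3.451 × (0.9665 − 0.6336) + 3.14 × 0.6336 = 1.148 + 1.990 = 3.138 mg/L.
DO = C_s − D = 9.86 − 3.138 = 6.722 mg/L.

DO ≈ 6.72 mg/L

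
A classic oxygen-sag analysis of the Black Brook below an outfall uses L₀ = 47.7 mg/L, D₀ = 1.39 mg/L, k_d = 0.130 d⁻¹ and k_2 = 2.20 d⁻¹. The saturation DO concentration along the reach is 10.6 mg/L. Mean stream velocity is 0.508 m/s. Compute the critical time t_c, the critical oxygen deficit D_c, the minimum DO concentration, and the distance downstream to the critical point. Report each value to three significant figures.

With k_2/k_d = 16.92 and 1 − D₀(k_2−k_d)/(k_d L₀) = 0.5360,
t_c = ln(16.92 × 0.5360) / (2.20 − 0.130) = ln(9.071) / 2.070 = 2.205/2.070 = 1.065 d.
L(t_c) = L₀ e^(−k_d t_c) = 47.7 × 0.8707 = 41.53 mg/L, and at the critical point k_2 D_c = k_d L, so D_c = (0.130/2.20) × 41.53 = 2.454 mg/L.
Minimum DO = C_s − D_c = 10.6 − 2.454 = 8.146 mg/L.
x_c = v t_c = 0.508 m/s × 1.065 d × 86400 s/d = 46750 m ≈ 46.8 km.

t_c ≈ 1.07 d; D_c ≈ 2.45 mg/L; min DO ≈ 8.15 mg/L; x_c ≈ 46.8 km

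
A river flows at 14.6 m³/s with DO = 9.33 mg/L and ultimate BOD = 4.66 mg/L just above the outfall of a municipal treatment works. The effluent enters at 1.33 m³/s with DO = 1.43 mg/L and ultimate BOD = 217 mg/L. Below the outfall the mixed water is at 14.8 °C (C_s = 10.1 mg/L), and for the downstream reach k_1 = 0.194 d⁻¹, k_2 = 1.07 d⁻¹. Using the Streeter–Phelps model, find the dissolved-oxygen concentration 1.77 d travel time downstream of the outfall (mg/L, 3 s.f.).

Mixed DO = (14.6×9.33 + 1.33×1.43)/(14.6+1.33) = 138.1/15.93 = 8.670 mg/L.
Mixed L₀ = (14.6×4.66 + 1.33×217)/(15.93) = 356.6/15.93 = 22.39 mg/L.
Initial deficit D₀ = C_s − DO₀ = 10.1 − 8.670 = 1.430 mg/L.
D(1.77) = [0.194×22.39/(1.07−0.194)](e^(−0.194×1.77) − e^(−1.07×1.77)) + 1.430 e^(−1.07×1.77)
= 4.958 × (0.7094 − 0.1505) + 1.430 × 0.1505 = 2.986 mg/L.
DO = 10.1 − 2.986 = 7.114 mg/L.

DO ≈ 7.11 mg/L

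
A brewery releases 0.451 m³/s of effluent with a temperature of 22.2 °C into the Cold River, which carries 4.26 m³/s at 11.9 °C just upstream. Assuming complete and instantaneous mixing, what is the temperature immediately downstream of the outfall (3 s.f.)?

Flow-weighted mixing: C = (Q_r C_r + Q_w C_w)/(Q_r + Q_w)
= (4.26×11.9 + 0.451×22.2)/(4.26 + 0.451) = 60.71/4.711 = 12.89 °C.

12.9 °C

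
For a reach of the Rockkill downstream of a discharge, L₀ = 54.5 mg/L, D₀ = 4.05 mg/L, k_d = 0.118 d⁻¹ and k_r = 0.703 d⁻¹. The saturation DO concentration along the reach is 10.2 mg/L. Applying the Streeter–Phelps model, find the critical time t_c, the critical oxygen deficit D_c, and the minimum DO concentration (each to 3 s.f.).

With k_r/k_d = 5.958 and 1 − D₀(k_r−k_d)/(k_d L₀) = 0.6316,
t_c = ln(5.958 × 0.6316) / (0.703 − 0.118) = ln(3.763) / 0.5850 = 1.325/0.5850 = 2.265 d.
D_c = (k_d/k_r) L₀ e^(−k_d t_c) = (0.118/0.703) × 54.5 × e^(−0.118×2.265) = 0.1679 × 54.5 × 0.7654 = 7.002 mg/L.
Minimum DO = C_s − D_c = 10.2 − 7.002 = 3.198 mg/L.

t_c ≈ 2.27 d; D_c ≈ 7.00 mg/L; min DO ≈ 3.20 mg/L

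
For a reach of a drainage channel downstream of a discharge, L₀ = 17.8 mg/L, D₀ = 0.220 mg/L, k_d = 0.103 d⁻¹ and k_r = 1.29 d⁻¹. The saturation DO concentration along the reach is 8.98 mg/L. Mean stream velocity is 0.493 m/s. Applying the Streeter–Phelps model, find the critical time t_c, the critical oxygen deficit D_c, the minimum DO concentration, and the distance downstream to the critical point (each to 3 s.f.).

At the critical point dD/dt = 0, so k_d L₀ e^(−k_d t) = k_r D. Substituting D(t) from the Streeter–Phelps equation and solving for t gives
t_c = ln[(k_r/k_d)(1 − D₀(k_r−k_d)/(k_d L₀))] / (k_r−k_d).
Here k_r−k_d = 1.187 d⁻¹ and 1 − D₀(k_r−k_d)/(k_d L₀) = 1 − 0.220×1.187/(0.103×17.8) = 0.8576, so
t_c = ln(12.52 × 0.8576) / 1.187 = 2.374 / 1.187 = 2.000 d.
D_c = (k_d/k_r) L₀ e^(−k_d t_c) = (0.103/1.29) × 17.8 × e^(−0.103×2.000) = 0.07984 × 17.8 × 0.8138 = 1.157 mg/L.
Minimum DO = C_s − D_c = 8.98 − 1.157 = 7.823 mg/L.
x_c = v t_c = 0.493 m/s × 2.000 d × 86400 s/d = 85190 m ≈ 85.2 km.

t_c ≈ 2.00 d; D_c ≈ 1.16 mg/L; min DO ≈ 7.82 mg/L; x_c ≈ 85.2 km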